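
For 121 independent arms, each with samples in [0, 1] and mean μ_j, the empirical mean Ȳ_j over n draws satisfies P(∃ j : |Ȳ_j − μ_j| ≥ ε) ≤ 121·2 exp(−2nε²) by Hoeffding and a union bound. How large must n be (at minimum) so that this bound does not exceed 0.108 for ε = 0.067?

Need 2·121·exp(−2nε²) ≤ 0.108, i.e. exp(−2nε²) ≤ 0.108/242.
So 2nε² ≥ ln(242/0.108) = 7.714562.
Hence n ≥ 7.714562/(2·0.067²) = 859.274.
The smallest integer n is 860.

860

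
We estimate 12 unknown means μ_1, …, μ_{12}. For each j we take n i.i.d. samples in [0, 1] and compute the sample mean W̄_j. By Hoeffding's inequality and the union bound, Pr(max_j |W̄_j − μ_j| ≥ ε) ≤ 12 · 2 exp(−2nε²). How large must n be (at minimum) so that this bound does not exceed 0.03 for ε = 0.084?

474

Need 2·12·exp(−2nε²) ≤ 0.03, i.e. exp(−2nε²) ≤ 0.03/24.
So 2nε² ≥ ln(24/0.03) = 6.684612.
Hence n ≥ 6.684612/(2·0.084²) = 473.683.
The smallest integer n is 474.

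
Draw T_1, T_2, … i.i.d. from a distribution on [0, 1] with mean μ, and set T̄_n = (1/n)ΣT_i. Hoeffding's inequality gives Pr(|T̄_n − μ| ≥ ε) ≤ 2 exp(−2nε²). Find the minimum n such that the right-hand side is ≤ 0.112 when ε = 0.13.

86

Require 2·exp(−2nε²) ≤ 0.112, i.e. 2nε² ≥ ln(2/0.112) = 2.882404.
So n ≥ 2.882404 / (2·0.13²) = 85.278.
The smallest integer n is 86.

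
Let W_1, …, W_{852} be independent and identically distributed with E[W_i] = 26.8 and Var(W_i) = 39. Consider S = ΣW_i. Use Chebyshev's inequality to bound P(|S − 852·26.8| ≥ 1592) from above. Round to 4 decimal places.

Var(S) = n·Var(W_i) = 852·39 = 33228.
Chebyshev: P(|S − 852·26.8| ≥ 1592) ≤ Var(S)/1592² = 33228/2534464 = 0.0131.

0.0131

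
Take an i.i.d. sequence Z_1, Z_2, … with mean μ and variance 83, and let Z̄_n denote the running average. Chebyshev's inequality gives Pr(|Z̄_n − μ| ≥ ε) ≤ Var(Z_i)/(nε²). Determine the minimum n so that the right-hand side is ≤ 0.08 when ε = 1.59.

411

Require 83/(n·1.59²) ≤ 0.08, i.e. n ≥ 83/(0.08·1.59²) = 410.387.
The smallest integer n is 411.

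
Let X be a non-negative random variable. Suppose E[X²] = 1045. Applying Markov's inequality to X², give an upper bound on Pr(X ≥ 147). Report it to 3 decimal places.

0.048

Since X ≥ 0, the event {X ≥ 147} is the same as {X² ≥ 21609}.
Markov's inequality applied to X² gives Pr(X² ≥ 21609) ≤ E[X²]/21609 = 1045/21609 = 0.0484.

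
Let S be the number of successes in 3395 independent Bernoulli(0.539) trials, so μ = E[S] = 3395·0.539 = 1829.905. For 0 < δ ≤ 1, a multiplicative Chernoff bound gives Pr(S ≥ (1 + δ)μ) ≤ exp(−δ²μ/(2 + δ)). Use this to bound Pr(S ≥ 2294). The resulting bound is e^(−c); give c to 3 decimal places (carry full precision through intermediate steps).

Write 2294 = (1 + δ)μ, so δ = 2294/1829.905 − 1 = 0.253617…
Then the exponent is δ²μ/(2 + δ) = (2294 − μ)² / (μ·(2 + δ)) = 52.228208.

52.228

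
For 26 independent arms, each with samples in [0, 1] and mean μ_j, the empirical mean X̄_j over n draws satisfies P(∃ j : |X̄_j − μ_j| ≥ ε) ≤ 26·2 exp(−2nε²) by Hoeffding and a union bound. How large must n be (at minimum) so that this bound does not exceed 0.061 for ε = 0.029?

Need 2·26·exp(−2nε²) ≤ 0.061, i.e. exp(−2nε²) ≤ 0.061/52.
So 2nε² ≥ ln(52/0.061) = 6.748125.
Hence n ≥ 6.748125/(2·0.029²) = 4011.965.
The smallest integer n is 4012.

4012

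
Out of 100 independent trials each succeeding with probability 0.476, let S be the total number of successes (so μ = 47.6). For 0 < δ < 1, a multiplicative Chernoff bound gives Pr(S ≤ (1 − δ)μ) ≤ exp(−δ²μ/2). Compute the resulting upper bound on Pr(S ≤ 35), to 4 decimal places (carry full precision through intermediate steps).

Write 35 = (1 − δ)μ, so δ = 1 − 35/47.6 = 0.2647059…
Then the exponent is δ²μ/2 = (μ − 35)²/(2μ) = 1.667647.
Bound = exp(−1.667647) = 0.18869.

0.1887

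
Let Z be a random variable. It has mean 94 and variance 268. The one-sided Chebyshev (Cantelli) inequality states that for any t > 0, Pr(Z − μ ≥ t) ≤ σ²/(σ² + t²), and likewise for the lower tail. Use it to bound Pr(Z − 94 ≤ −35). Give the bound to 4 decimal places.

0.1795

Here σ² = 268 and t = 35, so σ² + t² = 1493.
Cantelli's bound: 268/1493 = 0.1795.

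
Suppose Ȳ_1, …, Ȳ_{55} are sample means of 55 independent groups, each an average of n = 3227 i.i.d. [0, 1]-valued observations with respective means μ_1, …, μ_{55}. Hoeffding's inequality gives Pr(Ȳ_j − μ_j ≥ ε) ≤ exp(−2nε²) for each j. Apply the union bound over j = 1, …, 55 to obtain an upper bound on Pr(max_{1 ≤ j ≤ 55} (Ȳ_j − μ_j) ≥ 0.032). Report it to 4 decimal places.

Per-experiment Hoeffding bound: exp(−2·3227·0.032²) = exp(−6.60890) = 0.0013483.
Union bound over 55 events: 55·0.0013483 = 0.07416.

0.0742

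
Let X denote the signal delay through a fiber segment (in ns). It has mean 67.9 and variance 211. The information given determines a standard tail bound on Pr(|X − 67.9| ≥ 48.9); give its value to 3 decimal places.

0.088

Mean and variance are known, so Chebyshev's inequality applies.
Chebyshev: Pr(|X − μ| ≥ t) ≤ Var(X)/t².
Bound = 211 / 2391.21 = 0.0882.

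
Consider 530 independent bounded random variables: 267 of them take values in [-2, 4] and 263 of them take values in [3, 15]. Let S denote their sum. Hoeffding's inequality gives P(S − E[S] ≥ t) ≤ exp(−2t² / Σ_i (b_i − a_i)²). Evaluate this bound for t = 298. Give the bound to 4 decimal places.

Σ(b_i − a_i)² = 267·6² + 263·12² = 47484.
Exponent = 2·298² / 47484 = 3.74038.
Bound = exp(−3.74038) = 0.02375.

0.0237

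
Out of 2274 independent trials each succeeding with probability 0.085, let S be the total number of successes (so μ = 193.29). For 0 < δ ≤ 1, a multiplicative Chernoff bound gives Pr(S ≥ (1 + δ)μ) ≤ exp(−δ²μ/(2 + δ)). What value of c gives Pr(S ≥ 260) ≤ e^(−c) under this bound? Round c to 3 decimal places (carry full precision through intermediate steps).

9.818

Write 260 = (1 + δ)μ, so δ = 260/193.29 − 1 = 0.3451291…
Then the exponent is δ²μ/(2 + δ) = (260 − μ)² / (μ·(2 + δ)) = 9.817609.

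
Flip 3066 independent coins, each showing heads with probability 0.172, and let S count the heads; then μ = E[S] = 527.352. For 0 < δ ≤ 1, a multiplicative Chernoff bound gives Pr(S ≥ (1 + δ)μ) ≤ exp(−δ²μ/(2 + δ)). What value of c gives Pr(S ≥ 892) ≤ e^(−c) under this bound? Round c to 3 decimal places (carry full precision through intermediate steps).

93.682

Write 892 = (1 + δ)μ, so δ = 892/527.352 − 1 = 0.6914698…
Then the exponent is δ²μ/(2 + δ) = (892 − μ)² / (μ·(2 + δ)) = 93.682303.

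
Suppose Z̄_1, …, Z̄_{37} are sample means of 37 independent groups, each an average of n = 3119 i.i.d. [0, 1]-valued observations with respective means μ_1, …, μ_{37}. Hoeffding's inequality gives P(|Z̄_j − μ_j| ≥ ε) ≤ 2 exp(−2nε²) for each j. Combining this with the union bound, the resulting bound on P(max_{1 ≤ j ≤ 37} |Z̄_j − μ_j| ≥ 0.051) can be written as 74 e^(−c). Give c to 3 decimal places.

Union bound over the 37 events: P(max_{1 ≤ j ≤ 37} |Z̄_j − μ_j| ≥ 0.051) ≤ 37·2·exp(−2nε²) = 74 exp(−2·3119·0.051²).
So c = 2·3119·0.051² = 16.2250.

16.225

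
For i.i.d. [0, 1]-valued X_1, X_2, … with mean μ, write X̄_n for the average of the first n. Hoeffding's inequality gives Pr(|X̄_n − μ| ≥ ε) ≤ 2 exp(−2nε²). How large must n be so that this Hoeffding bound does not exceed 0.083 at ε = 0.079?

Require 2·exp(−2nε²) ≤ 0.083, i.e. 2nε² ≥ ln(2/0.083) = 3.182062.
So n ≥ 3.182062 / (2·0.079²) = 254.932.
The smallest integer n is 255.

255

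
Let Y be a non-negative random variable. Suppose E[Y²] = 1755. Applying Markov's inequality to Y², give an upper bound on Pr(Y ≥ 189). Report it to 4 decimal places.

0.0491

Since Y ≥ 0, the event {Y ≥ 189} is the same as {Y² ≥ 35721}.
Markov's inequality applied to Y² gives Pr(Y² ≥ 35721) ≤ E[Y²]/35721 = 1755/35721 = 0.0491.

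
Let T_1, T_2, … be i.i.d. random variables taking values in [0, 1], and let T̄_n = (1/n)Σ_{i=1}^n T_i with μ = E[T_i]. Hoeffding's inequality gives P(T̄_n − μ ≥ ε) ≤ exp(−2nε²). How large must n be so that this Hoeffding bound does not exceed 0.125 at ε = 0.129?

Require exp(−2nε²) ≤ 0.125, i.e. 2nε² ≥ ln(1/0.125) = 2.079442.
So n ≥ 2.079442 / (2·0.129²) = 62.479.
The smallest integer n is 63.

63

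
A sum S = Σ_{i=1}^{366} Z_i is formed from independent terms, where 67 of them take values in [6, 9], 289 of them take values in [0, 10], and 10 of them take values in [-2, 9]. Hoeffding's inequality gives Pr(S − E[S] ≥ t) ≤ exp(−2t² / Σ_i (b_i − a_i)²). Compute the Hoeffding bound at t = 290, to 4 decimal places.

0.0042

Σ(b_i − a_i)² = 67·3² + 289·10² + 10·11² = 30713.
Exponent = 2·290² / 30713 = 5.47651.
Bound = exp(−5.47651) = 0.00418.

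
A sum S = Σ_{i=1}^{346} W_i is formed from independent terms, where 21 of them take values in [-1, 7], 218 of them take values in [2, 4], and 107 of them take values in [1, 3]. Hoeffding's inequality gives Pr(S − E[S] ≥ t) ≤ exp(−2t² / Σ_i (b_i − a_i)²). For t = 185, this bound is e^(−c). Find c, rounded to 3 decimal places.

Σ(b_i − a_i)² = 21·8² + 218·2² + 107·2² = 2644.
c = 2t² / 2644 = 2·185² / 2644 = 25.8888.

25.889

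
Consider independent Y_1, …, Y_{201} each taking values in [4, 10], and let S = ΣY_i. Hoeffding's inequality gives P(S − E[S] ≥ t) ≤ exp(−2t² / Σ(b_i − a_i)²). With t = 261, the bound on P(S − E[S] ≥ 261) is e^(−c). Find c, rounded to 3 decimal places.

Σ(b_i − a_i)² = 201·(6)² = 7236.
c = 2t²/7236 = 2·261²/7236 = 18.8284.

18.828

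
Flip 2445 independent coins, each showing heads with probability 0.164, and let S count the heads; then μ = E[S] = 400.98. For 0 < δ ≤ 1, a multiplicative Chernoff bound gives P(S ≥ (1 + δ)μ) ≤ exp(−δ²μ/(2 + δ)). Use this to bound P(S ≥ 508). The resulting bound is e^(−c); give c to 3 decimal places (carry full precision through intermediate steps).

12.600

Write 508 = (1 + δ)μ, so δ = 508/400.98 − 1 = 0.2668961…
Then the exponent is δ²μ/(2 + δ) = (508 − μ)² / (μ·(2 + δ)) = 12.600146.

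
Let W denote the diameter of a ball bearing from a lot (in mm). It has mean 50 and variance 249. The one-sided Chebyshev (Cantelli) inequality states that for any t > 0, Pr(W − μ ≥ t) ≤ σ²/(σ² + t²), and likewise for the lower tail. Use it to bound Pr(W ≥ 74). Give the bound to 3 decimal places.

0.302

Here σ² = 249 and t = 24, so σ² + t² = 825.
Cantelli's bound: 249/825 = 0.3018.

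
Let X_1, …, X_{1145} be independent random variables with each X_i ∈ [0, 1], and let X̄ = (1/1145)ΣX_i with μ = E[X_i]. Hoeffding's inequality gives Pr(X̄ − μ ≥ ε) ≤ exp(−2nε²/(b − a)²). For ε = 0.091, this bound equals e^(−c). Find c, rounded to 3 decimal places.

18.963

c = 2nε²/(b − a)² = 2·1145·0.091² / 1² = 18.9635.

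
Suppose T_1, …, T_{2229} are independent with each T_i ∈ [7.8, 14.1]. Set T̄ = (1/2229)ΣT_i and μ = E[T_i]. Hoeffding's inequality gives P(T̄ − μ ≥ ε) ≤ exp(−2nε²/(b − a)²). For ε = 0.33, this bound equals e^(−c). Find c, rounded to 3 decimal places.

12.232

c = 2nε²/(b − a)² = 2·2229·0.33² / 6.3² = 12.2317.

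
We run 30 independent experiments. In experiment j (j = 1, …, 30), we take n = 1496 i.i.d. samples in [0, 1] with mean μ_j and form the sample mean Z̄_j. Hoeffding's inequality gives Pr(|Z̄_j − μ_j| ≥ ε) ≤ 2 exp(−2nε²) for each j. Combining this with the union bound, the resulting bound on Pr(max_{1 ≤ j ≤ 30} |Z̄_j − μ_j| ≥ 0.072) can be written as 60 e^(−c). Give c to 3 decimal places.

15.511

Union bound over the 30 events: Pr(max_{1 ≤ j ≤ 30} |Z̄_j − μ_j| ≥ 0.072) ≤ 30·2·exp(−2nε²) = 60 exp(−2·1496·0.072²).
So c = 2·1496·0.072² = 15.5105.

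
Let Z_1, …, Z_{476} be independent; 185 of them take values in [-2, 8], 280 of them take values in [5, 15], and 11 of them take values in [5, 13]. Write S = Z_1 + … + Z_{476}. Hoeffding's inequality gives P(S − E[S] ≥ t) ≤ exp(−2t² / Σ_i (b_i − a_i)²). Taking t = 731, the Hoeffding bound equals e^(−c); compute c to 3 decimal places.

22.640

Σ(b_i − a_i)² = 185·10² + 280·10² + 11·8² = 47204.
c = 2t² / 47204 = 2·731² / 47204 = 22.6405.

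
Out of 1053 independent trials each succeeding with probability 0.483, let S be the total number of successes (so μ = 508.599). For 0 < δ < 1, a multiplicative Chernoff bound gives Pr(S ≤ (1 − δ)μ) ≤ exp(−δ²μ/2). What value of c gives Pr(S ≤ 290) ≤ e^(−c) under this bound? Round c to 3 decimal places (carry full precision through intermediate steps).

Write 290 = (1 − δ)μ, so δ = 1 − 290/508.599 = 0.4298062…
Then the exponent is δ²μ/2 = (μ − 290)²/(2μ) = 46.977602.

46.978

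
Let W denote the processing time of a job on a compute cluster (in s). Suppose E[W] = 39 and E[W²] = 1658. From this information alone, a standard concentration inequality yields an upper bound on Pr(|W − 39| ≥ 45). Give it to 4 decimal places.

0.0677

The first two moments determine the variance, so Chebyshev's inequality is the sharpest standard bound available.
Var(W) = E[W²] − (E[W])² = 1658 − 1521 = 137.
Chebyshev's inequality: Pr(|W − μ| ≥ t) ≤ Var(W)/t² = 137/2025 = 0.0677.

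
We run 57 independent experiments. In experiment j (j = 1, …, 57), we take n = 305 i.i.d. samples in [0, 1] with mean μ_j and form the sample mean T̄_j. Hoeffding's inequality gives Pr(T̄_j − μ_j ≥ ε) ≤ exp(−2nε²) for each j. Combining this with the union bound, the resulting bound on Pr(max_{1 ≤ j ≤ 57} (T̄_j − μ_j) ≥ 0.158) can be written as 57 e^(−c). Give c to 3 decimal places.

15.228

Union bound over the 57 events: Pr(max_{1 ≤ j ≤ 57} (T̄_j − μ_j) ≥ 0.158) ≤ 57·exp(−2nε²) = 57 exp(−2·305·0.158²).
So c = 2·305·0.158² = 15.2280.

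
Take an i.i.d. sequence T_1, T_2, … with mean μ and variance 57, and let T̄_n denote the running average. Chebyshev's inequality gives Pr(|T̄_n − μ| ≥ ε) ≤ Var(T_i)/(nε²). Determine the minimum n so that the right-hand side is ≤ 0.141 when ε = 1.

405

Require 57/(n·1²) ≤ 0.141, i.e. n ≥ 57/(0.141·1²) = 404.255.
The smallest integer n is 405.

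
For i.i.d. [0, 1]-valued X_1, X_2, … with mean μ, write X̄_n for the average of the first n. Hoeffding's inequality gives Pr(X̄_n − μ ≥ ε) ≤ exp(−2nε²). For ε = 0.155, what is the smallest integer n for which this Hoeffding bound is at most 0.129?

Require exp(−2nε²) ≤ 0.129, i.e. 2nε² ≥ ln(1/0.129) = 2.047943.
So n ≥ 2.047943 / (2·0.155²) = 42.621.
The smallest integer n is 43.

43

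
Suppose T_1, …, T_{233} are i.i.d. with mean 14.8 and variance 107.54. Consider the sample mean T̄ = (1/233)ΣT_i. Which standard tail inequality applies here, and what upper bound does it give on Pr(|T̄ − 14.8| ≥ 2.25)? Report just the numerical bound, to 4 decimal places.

With mean and variance of each term known, Chebyshev's inequality bounds the deviation of the sum (or sample mean).
Var(T̄) = Var(T_i)/n = 107.54/233 = 0.46155.
Chebyshev: Pr(|T̄ − 14.8| ≥ 2.25) ≤ Var(T̄)/(2.25)² = 107.54/(233·2.25²) = 0.0912.

0.0912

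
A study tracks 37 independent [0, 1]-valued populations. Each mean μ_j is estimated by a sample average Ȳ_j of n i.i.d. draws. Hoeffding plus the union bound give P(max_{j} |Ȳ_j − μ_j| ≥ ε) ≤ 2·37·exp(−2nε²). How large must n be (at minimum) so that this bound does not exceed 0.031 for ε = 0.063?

Need 2·37·exp(−2nε²) ≤ 0.031, i.e. exp(−2nε²) ≤ 0.031/74.
So 2nε² ≥ ln(74/0.031) = 7.777833.
Hence n ≥ 7.777833/(2·0.063²) = 979.823.
The smallest integer n is 980.

980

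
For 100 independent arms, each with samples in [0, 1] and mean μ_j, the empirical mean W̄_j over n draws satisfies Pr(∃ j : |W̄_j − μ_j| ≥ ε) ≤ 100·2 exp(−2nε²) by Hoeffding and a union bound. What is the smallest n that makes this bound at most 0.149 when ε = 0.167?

Need 2·100·exp(−2nε²) ≤ 0.149, i.e. exp(−2nε²) ≤ 0.149/200.
So 2nε² ≥ ln(200/0.149) = 7.202126.
Hence n ≥ 7.202126/(2·0.167²) = 129.121.
The smallest integer n is 130.

130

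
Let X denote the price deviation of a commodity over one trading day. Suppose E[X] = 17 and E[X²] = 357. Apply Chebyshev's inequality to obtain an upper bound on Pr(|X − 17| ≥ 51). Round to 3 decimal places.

Var(X) = E[X²] − (E[X])² = 357 − 289 = 68.
Chebyshev's inequality: Pr(|X − μ| ≥ t) ≤ Var(X)/t² = 68/2601 = 0.0261.

0.026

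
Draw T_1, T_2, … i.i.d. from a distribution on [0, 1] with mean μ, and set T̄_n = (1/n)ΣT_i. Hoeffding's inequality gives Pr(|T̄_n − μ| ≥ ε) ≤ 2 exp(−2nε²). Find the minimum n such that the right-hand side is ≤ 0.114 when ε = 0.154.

Require 2·exp(−2nε²) ≤ 0.114, i.e. 2nε² ≥ ln(2/0.114) = 2.864704.
So n ≥ 2.864704 / (2·0.154²) = 60.396.
The smallest integer n is 61.

61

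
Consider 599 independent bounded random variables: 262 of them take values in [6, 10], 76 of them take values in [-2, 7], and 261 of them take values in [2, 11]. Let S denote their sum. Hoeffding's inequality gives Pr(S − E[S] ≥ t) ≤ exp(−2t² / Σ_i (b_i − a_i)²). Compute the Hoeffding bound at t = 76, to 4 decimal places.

0.6929

Σ(b_i − a_i)² = 262·4² + 76·9² + 261·9² = 31489.
Exponent = 2·76² / 31489 = 0.36686.
Bound = exp(−0.36686) = 0.69291.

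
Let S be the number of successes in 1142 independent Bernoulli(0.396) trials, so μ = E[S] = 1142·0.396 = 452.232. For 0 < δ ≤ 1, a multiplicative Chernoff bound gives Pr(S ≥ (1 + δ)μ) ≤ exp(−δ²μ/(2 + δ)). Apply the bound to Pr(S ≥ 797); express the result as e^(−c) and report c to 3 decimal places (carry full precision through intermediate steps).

95.150

Write 797 = (1 + δ)μ, so δ = 797/452.232 − 1 = 0.7623698…
Then the exponent is δ²μ/(2 + δ) = (797 − μ)² / (μ·(2 + δ)) = 95.150439.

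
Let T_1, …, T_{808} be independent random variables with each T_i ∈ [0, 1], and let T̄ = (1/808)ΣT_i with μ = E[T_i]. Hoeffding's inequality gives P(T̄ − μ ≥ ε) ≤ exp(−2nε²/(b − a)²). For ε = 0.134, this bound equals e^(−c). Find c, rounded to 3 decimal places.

29.017

c = 2nε²/(b − a)² = 2·808·0.134² / 1² = 29.0169.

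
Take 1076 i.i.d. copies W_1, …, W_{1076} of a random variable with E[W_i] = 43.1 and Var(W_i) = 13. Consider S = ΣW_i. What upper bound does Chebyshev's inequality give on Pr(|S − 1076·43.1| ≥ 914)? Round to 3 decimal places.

0.017

Var(S) = n·Var(W_i) = 1076·13 = 13988.
Chebyshev: Pr(|S − 1076·43.1| ≥ 914) ≤ Var(S)/914² = 13988/835396 = 0.0167.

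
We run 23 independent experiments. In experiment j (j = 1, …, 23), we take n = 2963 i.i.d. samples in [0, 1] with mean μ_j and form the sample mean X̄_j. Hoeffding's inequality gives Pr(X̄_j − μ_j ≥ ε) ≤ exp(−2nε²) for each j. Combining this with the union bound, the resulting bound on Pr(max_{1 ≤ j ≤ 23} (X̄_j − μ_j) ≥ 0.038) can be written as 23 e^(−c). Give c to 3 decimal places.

Union bound over the 23 events: Pr(max_{1 ≤ j ≤ 23} (X̄_j − μ_j) ≥ 0.038) ≤ 23·exp(−2nε²) = 23 exp(−2·2963·0.038²).
So c = 2·2963·0.038² = 8.5571.

8.557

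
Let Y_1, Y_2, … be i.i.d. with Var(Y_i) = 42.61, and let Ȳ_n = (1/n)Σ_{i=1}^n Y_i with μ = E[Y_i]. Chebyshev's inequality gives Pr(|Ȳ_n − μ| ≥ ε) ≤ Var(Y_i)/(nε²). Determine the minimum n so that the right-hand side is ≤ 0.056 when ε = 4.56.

37

Require 42.61/(n·4.56²) ≤ 0.056, i.e. n ≥ 42.61/(0.056·4.56²) = 36.593.
The smallest integer n is 37.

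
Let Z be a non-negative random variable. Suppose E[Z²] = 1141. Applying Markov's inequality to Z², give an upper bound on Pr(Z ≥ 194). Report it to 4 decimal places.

0.0303

Since Z ≥ 0, the event {Z ≥ 194} is the same as {Z² ≥ 37636}.
Markov's inequality applied to Z² gives Pr(Z² ≥ 37636) ≤ E[Z²]/37636 = 1141/37636 = 0.0303.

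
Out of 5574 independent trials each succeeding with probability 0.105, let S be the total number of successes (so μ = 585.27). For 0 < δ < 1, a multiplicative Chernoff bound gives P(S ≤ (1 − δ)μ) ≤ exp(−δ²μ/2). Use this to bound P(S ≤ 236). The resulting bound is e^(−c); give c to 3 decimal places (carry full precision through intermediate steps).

104.216

Write 236 = (1 − δ)μ, so δ = 1 − 236/585.27 = 0.5967673…
Then the exponent is δ²μ/2 = (μ − 236)²/(2μ) = 104.216458.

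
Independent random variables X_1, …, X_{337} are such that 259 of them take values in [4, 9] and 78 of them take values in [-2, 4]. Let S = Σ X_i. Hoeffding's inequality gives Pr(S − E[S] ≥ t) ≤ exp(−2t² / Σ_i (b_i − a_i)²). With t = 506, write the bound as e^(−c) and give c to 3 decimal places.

Σ(b_i − a_i)² = 259·5² + 78·6² = 9283.
c = 2t² / 9283 = 2·506² / 9283 = 55.1623.

55.162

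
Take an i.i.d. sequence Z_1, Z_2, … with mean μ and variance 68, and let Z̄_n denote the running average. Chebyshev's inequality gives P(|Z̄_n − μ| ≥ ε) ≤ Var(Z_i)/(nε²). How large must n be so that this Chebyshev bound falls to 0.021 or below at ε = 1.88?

Require 68/(n·1.88²) ≤ 0.021, i.e. n ≥ 68/(0.021·1.88²) = 916.165.
The smallest integer n is 917.

917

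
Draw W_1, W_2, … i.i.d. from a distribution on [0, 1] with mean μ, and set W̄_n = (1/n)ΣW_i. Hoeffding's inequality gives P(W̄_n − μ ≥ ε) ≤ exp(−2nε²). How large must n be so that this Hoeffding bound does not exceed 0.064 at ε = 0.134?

77

Require exp(−2nε²) ≤ 0.064, i.e. 2nε² ≥ ln(1/0.064) = 2.748872.
So n ≥ 2.748872 / (2·0.134²) = 76.545.
The smallest integer n is 77.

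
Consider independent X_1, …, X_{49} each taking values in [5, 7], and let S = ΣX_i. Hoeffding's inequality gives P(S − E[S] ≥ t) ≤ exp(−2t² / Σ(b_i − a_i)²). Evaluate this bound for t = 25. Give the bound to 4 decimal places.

Σ(b_i − a_i)² = 49·(2)² = 196.
Exponent = 2·25²/196 = 6.3776.
Bound = exp(−6.3776) = 0.00170.

0.0017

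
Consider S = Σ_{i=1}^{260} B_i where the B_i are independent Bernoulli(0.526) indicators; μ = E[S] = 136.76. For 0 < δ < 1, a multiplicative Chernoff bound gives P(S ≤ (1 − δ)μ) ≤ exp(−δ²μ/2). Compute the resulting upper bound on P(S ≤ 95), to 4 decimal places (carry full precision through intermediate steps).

Write 95 = (1 − δ)μ, so δ = 1 − 95/136.76 = 0.3053524…
Then the exponent is δ²μ/2 = (μ − 95)²/(2μ) = 6.375759.
Bound = exp(−6.375759) = 0.00170.

0.0017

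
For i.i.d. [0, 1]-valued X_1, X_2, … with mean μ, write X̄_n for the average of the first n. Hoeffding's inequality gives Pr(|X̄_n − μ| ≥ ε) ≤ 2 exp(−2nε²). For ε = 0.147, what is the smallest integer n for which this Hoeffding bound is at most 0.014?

Require 2·exp(−2nε²) ≤ 0.014, i.e. 2nε² ≥ ln(2/0.014) = 4.961845.
So n ≥ 4.961845 / (2·0.147²) = 114.810.
The smallest integer n is 115.

115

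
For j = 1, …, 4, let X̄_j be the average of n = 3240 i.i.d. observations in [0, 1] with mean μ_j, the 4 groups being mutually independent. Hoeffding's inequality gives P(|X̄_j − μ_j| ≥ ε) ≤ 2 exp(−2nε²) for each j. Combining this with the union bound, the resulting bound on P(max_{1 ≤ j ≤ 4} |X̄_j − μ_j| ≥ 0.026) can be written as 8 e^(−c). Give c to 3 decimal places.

Union bound over the 4 events: P(max_{1 ≤ j ≤ 4} |X̄_j − μ_j| ≥ 0.026) ≤ 4·2·exp(−2nε²) = 8 exp(−2·3240·0.026²).
So c = 2·3240·0.026² = 4.3805.

4.380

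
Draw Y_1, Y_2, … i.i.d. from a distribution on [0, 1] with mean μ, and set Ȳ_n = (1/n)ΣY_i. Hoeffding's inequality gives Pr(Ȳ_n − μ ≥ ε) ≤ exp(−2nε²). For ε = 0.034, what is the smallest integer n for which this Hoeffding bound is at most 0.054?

Require exp(−2nε²) ≤ 0.054, i.e. 2nε² ≥ ln(1/0.054) = 2.918771.
So n ≥ 2.918771 / (2·0.034²) = 1262.444.
The smallest integer n is 1263.

1263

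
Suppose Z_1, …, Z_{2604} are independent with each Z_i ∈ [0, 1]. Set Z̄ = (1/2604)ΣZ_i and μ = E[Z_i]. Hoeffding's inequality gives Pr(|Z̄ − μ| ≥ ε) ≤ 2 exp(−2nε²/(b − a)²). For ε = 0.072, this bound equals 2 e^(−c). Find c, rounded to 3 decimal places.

c = 2nε²/(b − a)² = 2·2604·0.072² / 1² = 26.9983.

26.998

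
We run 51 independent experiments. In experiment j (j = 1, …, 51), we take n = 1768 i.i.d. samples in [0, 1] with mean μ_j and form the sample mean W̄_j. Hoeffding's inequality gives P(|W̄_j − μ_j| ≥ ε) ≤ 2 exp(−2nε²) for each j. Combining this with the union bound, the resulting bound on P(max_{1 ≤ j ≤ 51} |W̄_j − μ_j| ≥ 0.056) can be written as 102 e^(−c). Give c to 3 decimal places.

Union bound over the 51 events: P(max_{1 ≤ j ≤ 51} |W̄_j − μ_j| ≥ 0.056) ≤ 51·2·exp(−2nε²) = 102 exp(−2·1768·0.056²).
So c = 2·1768·0.056² = 11.0889.

11.089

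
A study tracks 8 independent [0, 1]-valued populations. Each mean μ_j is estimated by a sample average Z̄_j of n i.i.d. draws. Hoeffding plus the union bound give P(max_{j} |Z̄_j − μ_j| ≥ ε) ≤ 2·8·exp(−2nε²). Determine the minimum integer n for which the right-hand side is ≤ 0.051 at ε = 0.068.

622

Need 2·8·exp(−2nε²) ≤ 0.051, i.e. exp(−2nε²) ≤ 0.051/16.
So 2nε² ≥ ln(16/0.051) = 5.748518.
Hence n ≥ 5.748518/(2·0.068²) = 621.596.
The smallest integer n is 622.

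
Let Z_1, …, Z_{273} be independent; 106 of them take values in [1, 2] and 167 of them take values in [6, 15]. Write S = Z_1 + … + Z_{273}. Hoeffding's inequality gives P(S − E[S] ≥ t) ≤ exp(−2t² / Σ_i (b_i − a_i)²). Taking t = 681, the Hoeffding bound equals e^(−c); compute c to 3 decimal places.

Σ(b_i − a_i)² = 106·1² + 167·9² = 13633.
c = 2t² / 13633 = 2·681² / 13633 = 68.0351.

68.035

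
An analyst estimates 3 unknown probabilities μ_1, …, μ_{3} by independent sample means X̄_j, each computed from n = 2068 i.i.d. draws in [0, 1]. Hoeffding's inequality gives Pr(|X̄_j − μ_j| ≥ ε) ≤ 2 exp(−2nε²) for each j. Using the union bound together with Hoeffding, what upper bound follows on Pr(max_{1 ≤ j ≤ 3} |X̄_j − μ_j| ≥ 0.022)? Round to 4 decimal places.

0.8105

Per-experiment Hoeffding bound: 2·exp(−2·2068·0.022²) = 2·exp(−2.00182) = 0.27018.
Union bound over 3 events: 3·0.27018 = 0.81053.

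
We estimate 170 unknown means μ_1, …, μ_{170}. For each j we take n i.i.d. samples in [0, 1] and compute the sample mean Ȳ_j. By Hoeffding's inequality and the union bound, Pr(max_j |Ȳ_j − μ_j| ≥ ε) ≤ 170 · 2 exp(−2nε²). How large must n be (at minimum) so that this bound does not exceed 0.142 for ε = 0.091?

Need 2·170·exp(−2nε²) ≤ 0.142, i.e. exp(−2nε²) ≤ 0.142/340.
So 2nε² ≥ ln(340/0.142) = 7.780874.
Hence n ≥ 7.780874/(2·0.091²) = 469.803.
The smallest integer n is 470.

470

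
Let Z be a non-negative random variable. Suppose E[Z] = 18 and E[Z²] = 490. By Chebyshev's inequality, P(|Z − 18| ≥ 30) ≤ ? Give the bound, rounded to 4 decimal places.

Var(Z) = E[Z²] − (E[Z])² = 490 − 324 = 166.
Chebyshev's inequality: P(|Z − μ| ≥ t) ≤ Var(Z)/t² = 166/900 = 0.1844.

0.1844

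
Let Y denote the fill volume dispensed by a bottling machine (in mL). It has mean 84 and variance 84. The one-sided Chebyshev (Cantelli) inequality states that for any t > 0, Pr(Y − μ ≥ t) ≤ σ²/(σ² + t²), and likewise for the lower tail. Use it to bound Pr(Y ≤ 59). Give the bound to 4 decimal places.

0.1185

Here σ² = 84 and t = 25, so σ² + t² = 709.
Cantelli's bound: 84/709 = 0.1185.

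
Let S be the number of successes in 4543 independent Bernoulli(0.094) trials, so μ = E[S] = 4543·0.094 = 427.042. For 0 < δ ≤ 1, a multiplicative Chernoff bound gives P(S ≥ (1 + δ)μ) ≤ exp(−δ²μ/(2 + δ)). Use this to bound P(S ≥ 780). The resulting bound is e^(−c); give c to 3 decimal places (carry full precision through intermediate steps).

Write 780 = (1 + δ)μ, so δ = 780/427.042 − 1 = 0.8265182…
Then the exponent is δ²μ/(2 + δ) = (780 − μ)² / (μ·(2 + δ)) = 103.210451.

103.210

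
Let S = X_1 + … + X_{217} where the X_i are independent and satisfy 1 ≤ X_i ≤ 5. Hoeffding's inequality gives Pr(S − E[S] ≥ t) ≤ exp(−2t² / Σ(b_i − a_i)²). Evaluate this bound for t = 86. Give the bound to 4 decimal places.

0.0141

Σ(b_i − a_i)² = 217·(4)² = 3472.
Exponent = 2·86²/3472 = 4.2604.
Bound = exp(−4.2604) = 0.01412.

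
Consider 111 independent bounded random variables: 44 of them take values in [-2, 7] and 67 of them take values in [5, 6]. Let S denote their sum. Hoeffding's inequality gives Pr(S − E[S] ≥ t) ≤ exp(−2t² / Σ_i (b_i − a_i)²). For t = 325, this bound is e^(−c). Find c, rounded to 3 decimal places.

58.180

Σ(b_i − a_i)² = 44·9² + 67·1² = 3631.
c = 2t² / 3631 = 2·325² / 3631 = 58.1796.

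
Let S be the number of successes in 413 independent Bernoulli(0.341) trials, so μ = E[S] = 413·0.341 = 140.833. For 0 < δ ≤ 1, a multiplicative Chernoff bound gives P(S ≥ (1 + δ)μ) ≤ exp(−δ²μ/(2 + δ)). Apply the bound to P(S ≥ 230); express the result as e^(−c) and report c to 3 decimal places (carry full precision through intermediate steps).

21.440

Write 230 = (1 + δ)μ, so δ = 230/140.833 − 1 = 0.63314…
Then the exponent is δ²μ/(2 + δ) = (230 − μ)² / (μ·(2 + δ)) = 21.440254.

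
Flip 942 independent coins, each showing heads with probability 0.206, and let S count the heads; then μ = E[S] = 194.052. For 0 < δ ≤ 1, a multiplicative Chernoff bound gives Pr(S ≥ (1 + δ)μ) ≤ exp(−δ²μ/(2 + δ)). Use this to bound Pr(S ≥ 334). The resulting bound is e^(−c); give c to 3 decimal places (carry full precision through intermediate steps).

Write 334 = (1 + δ)μ, so δ = 334/194.052 − 1 = 0.7211881…
Then the exponent is δ²μ/(2 + δ) = (334 − μ)² / (μ·(2 + δ)) = 37.089989.

37.090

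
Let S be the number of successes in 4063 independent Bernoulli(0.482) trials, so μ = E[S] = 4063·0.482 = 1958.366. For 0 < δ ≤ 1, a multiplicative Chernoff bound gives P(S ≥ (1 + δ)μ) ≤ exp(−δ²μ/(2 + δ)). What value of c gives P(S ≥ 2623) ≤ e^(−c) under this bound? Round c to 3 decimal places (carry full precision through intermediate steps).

Write 2623 = (1 + δ)μ, so δ = 2623/1958.366 − 1 = 0.3393819…
Then the exponent is δ²μ/(2 + δ) = (2623 − μ)² / (μ·(2 + δ)) = 96.420664.

96.421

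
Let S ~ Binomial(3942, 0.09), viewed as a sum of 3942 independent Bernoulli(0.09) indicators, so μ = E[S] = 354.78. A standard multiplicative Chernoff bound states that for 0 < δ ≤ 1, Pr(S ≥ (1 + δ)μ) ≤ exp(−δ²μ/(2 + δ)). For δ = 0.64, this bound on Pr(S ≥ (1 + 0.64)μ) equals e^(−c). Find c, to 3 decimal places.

c = δ²μ/(2 + δ) = 0.64²·354.78/(2 + 0.64) = 55.0447.

55.045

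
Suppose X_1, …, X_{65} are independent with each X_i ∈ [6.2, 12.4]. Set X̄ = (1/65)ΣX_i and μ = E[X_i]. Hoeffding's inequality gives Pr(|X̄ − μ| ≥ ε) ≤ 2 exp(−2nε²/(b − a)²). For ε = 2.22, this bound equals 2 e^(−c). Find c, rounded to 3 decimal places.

c = 2nε²/(b − a)² = 2·65·2.22² / 6.2² = 16.6673.

16.667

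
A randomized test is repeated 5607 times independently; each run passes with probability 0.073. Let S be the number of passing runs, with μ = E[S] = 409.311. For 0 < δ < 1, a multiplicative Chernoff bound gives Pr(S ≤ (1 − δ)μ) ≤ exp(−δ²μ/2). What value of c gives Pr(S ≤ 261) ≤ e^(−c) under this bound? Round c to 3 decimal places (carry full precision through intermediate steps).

26.870

Write 261 = (1 − δ)μ, so δ = 1 − 261/409.311 = 0.3623431…
Then the exponent is δ²μ/2 = (μ − 261)²/(2μ) = 26.869731.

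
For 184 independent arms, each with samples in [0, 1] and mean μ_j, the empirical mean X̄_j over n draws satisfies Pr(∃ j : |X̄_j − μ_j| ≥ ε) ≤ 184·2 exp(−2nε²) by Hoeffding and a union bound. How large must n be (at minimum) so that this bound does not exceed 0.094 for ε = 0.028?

Need 2·184·exp(−2nε²) ≤ 0.094, i.e. exp(−2nε²) ≤ 0.094/368.
So 2nε² ≥ ln(368/0.094) = 8.272543.
Hence n ≥ 8.272543/(2·0.028²) = 5275.857.
The smallest integer n is 5276.

5276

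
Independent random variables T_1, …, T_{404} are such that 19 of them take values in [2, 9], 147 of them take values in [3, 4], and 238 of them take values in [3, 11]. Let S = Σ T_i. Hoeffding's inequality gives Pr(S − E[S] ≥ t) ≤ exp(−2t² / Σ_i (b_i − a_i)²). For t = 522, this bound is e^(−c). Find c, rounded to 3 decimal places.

33.413

Σ(b_i − a_i)² = 19·7² + 147·1² + 238·8² = 16310.
c = 2t² / 16310 = 2·522² / 16310 = 33.4131.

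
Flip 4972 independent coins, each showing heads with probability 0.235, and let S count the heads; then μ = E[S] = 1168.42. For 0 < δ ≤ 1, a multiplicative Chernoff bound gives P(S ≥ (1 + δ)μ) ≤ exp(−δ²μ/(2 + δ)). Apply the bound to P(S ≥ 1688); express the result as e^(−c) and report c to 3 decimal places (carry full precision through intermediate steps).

Write 1688 = (1 + δ)μ, so δ = 1688/1168.42 − 1 = 0.444686…
Then the exponent is δ²μ/(2 + δ) = (1688 − μ)² / (μ·(2 + δ)) = 94.511093.

94.511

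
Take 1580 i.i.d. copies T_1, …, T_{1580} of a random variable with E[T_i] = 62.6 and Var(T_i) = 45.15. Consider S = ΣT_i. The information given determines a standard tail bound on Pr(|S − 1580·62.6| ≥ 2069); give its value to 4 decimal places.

With mean and variance of each term known, Chebyshev's inequality bounds the deviation of the sum (or sample mean).
Var(S) = n·Var(T_i) = 1580·45.15 = 71337.
Chebyshev: Pr(|S − 1580·62.6| ≥ 2069) ≤ Var(S)/2069² = 71337/4280761 = 0.0167.

0.0167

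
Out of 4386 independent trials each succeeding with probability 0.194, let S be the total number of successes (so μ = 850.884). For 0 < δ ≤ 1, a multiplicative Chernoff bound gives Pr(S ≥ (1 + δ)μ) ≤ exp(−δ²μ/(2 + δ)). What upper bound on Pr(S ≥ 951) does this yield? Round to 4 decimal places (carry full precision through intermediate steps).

Write 951 = (1 + δ)μ, so δ = 951/850.884 − 1 = 0.1176612…
Then the exponent is δ²μ/(2 + δ) = (951 − μ)² / (μ·(2 + δ)) = 5.562630.
Bound = exp(−5.562630) = 0.00384.

0.0038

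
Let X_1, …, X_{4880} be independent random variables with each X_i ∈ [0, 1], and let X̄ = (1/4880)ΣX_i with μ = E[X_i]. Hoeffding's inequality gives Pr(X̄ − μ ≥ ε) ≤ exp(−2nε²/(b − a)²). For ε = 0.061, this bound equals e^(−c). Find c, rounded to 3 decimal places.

36.317

c = 2nε²/(b − a)² = 2·4880·0.061² / 1² = 36.3170.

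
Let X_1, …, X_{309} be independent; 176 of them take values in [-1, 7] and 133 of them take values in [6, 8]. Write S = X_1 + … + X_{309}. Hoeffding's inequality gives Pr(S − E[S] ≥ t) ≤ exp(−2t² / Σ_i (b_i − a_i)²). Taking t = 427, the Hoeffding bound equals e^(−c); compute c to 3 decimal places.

Σ(b_i − a_i)² = 176·8² + 133·2² = 11796.
c = 2t² / 11796 = 2·427² / 11796 = 30.9137.

30.914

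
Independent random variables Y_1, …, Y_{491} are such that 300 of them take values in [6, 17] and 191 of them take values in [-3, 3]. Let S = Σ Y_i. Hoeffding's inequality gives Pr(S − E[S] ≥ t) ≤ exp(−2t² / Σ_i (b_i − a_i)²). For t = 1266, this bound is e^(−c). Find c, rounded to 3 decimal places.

74.243

Σ(b_i − a_i)² = 300·11² + 191·6² = 43176.
c = 2t² / 43176 = 2·1266² / 43176 = 74.2429.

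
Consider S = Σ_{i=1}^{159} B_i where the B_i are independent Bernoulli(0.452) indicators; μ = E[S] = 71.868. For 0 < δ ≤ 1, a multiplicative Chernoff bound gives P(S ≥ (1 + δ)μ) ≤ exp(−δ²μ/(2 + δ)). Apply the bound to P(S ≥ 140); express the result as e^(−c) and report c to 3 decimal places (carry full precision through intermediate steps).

Write 140 = (1 + δ)μ, so δ = 140/71.868 − 1 = 0.9480158…
Then the exponent is δ²μ/(2 + δ) = (140 − μ)² / (μ·(2 + δ)) = 21.909724.

21.910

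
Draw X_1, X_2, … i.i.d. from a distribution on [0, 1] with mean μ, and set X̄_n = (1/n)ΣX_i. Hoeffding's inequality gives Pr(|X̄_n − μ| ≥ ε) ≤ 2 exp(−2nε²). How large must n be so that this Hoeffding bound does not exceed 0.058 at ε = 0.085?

246

Require 2·exp(−2nε²) ≤ 0.058, i.e. 2nε² ≥ ln(2/0.058) = 3.540459.
So n ≥ 3.540459 / (2·0.085²) = 245.014.
The smallest integer n is 246.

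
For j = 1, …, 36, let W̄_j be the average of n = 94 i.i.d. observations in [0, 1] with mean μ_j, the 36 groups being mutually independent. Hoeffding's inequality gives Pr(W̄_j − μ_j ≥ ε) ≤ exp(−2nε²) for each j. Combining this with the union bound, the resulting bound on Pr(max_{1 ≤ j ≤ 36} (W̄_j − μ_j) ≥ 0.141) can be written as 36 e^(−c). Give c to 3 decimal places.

3.738

Union bound over the 36 events: Pr(max_{1 ≤ j ≤ 36} (W̄_j − μ_j) ≥ 0.141) ≤ 36·exp(−2nε²) = 36 exp(−2·94·0.141²).
So c = 2·94·0.141² = 3.7376.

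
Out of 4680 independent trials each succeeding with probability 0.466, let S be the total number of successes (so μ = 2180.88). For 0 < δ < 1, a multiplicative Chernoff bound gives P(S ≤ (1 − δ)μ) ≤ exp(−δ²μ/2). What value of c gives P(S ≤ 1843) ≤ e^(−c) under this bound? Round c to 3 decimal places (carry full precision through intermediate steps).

Write 1843 = (1 − δ)μ, so δ = 1 − 1843/2180.88 = 0.1549283…
Then the exponent is δ²μ/2 = (μ − 1843)²/(2μ) = 26.173585.

26.174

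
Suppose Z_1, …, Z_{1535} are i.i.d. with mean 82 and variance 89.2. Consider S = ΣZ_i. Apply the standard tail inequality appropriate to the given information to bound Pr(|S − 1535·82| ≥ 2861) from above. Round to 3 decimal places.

With mean and variance of each term known, Chebyshev's inequality bounds the deviation of the sum (or sample mean).
Var(S) = n·Var(Z_i) = 1535·89.2 = 136922.
Chebyshev: Pr(|S − 1535·82| ≥ 2861) ≤ Var(S)/2861² = 136922/8185321 = 0.0167.

0.017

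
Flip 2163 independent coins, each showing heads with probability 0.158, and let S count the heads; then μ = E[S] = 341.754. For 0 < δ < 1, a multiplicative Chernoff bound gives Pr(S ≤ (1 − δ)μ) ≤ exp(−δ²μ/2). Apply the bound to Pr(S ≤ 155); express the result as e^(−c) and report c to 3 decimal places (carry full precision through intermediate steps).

51.027

Write 155 = (1 − δ)μ, so δ = 1 − 155/341.754 = 0.5464574…
Then the exponent is δ²μ/2 = (μ − 155)²/(2μ) = 51.026552.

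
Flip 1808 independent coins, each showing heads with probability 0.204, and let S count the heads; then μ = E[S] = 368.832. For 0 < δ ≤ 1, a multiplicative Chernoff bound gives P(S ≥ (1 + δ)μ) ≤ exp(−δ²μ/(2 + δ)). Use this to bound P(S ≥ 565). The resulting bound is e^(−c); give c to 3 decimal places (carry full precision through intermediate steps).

41.209

Write 565 = (1 + δ)μ, so δ = 565/368.832 − 1 = 0.5318627…
Then the exponent is δ²μ/(2 + δ) = (565 − μ)² / (μ·(2 + δ)) = 41.208573.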